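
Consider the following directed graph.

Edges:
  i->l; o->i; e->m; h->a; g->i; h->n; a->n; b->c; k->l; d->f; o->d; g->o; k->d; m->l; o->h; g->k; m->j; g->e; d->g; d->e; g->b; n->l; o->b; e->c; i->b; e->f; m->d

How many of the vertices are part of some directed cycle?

A vertex is on a directed cycle iff it belongs to a strongly connected component of size ≥ 2 (or has a self-loop).
The vertices on cycles are {d, e, g, k, m, o} — 6 in total.

6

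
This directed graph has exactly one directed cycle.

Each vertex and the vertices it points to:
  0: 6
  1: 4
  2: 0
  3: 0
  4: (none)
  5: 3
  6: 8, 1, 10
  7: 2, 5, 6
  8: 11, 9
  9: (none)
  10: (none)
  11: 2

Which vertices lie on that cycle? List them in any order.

0, 2, 6, 8, 11

DFS with gray/black marking from 6:
6 gray
  8 gray
    11 gray
      2 gray
        0 gray
          0→6: 6 is gray → back edge
Back edge closes the cycle 6 → 8 → 11 → 2 → 0 → 6; its vertices are {0, 2, 6, 8, 11}.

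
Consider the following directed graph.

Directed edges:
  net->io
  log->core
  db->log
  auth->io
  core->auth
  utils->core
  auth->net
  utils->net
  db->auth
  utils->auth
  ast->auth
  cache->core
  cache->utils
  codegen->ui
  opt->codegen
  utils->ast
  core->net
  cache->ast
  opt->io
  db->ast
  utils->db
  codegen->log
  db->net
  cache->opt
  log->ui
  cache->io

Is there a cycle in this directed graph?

DFS with white/gray/black marking, starting from codegen:
codegen gray
  log gray
    core gray
      auth gray
        io gray
        io black
        net gray
          net→io: io black — skip
        net black
      auth black
      core→net: net black — skip
    core black
    ui gray
    ui black
  log black
  codegen→ui: ui black — skip
codegen black
ast gray
  ast→auth: auth black — skip
ast black
utils gray
  utils→net: net black — skip
  db gray
    db→net: net black — skip
    db→auth: auth black — skip
    db→log: log black — skip
    db→ast: ast black — skip
  db black
  utils→ast: ast black — skip
  utils→auth: auth black — skip
  utils→core: core black — skip
utils black
cache gray
  cache→io: io black — skip
  cache→core: core black — skip
  cache→utils: utils black — skip
  cache→ast: ast black — skip
  opt gray
    opt→io: io black — skip
    opt→codegen: codegen black — skip
  opt black
cache black
Every edge goes to a white or black vertex — no back edge, so the graph is acyclic.

No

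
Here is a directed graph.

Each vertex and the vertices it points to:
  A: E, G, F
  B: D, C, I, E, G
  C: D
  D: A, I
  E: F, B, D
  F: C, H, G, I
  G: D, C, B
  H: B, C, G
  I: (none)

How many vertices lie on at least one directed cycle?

A vertex is on a directed cycle iff it belongs to a strongly connected component of size ≥ 2 (or has a self-loop).
The vertices on cycles are {A, B, C, D, E, F, G, H} — 8 in total.

8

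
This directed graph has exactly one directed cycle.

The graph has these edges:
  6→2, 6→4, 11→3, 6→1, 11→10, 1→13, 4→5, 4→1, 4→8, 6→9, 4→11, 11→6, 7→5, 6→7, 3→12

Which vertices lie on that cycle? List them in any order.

DFS with gray/black marking from 6:
6 gray
  7 gray
    5 gray
    5 black
  7 black
  2 gray
  2 black
  9 gray
  9 black
  1 gray
    13 gray
    13 black
  1 black
  4 gray
    4→5: 5 black — skip
    11 gray
      11→6: 6 is gray → back edge
Back edge closes the cycle 6 → 4 → 11 → 6; its vertices are {4, 6, 11}.

4, 6, 11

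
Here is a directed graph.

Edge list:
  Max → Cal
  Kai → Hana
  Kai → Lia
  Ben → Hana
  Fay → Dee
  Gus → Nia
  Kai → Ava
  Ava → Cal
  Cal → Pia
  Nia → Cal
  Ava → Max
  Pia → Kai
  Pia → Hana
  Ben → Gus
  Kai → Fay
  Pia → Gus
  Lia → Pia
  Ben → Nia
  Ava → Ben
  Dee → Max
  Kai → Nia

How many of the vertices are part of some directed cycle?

A vertex is on a directed cycle iff it belongs to a strongly connected component of size ≥ 2 (or has a self-loop).
The vertices on cycles are {Ava, Ben, Cal, Dee, Fay, Gus, Kai, Lia, Max, Nia, Pia} — 11 in total.

11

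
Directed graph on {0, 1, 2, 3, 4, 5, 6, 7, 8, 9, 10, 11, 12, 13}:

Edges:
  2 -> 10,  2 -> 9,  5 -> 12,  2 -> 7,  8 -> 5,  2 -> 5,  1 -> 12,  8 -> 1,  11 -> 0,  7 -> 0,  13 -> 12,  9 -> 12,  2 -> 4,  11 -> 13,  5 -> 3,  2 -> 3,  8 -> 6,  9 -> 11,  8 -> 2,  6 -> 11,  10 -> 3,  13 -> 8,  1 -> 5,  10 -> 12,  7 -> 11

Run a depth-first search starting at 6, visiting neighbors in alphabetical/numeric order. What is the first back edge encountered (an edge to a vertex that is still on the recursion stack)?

7→11

DFS from 6 (visiting neighbors in alphabetical/numeric order); mark gray on enter, black on exit:
6 gray
  11 gray
    0 gray
    0 black
    13 gray
      8 gray
        1 gray
          5 gray
            3 gray
            3 black
            12 gray
            12 black
          5 black
          1→12: 12 black — skip
        1 black
        2 gray
          2→3: 3 black — skip
          4 gray
          4 black
          2→5: 5 black — skip
          7 gray
            7→0: 0 black — skip
            7→11: 11 is gray → back edge
First back edge: 7 → 11.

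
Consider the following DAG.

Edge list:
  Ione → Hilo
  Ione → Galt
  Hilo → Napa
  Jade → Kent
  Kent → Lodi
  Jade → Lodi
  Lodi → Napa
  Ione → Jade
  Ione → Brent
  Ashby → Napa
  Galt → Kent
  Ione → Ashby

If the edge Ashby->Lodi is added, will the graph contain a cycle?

No

Adding Ashby→Lodi creates a cycle iff Lodi can already reach Ashby.
Explore from Lodi: no path reaches Ashby. The graph stays acyclic.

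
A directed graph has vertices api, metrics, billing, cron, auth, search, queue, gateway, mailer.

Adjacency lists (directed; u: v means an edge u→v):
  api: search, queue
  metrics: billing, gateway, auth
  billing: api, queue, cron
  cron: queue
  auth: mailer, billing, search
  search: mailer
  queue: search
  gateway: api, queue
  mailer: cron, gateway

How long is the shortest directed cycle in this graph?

4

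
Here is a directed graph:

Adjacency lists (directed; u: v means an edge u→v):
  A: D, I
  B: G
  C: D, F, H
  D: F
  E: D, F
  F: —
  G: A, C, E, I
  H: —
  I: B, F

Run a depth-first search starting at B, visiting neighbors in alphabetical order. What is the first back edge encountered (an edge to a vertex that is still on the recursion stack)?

I→B

DFS from B (visiting neighbors in alphabetical order); mark gray on enter, black on exit:
B gray
  G gray
    A gray
      D gray
        F gray
        F black
      D black
      I gray
        I→B: B is gray → back edge
First back edge: I → B.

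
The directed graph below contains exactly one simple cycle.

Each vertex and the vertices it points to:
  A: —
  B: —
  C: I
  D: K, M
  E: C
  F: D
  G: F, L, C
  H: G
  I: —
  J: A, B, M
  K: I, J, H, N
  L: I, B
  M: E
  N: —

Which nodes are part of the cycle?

DFS with gray/black marking from K:
K gray
  I gray
  I black
  J gray
    A gray
    A black
    B gray
    B black
    M gray
      E gray
        C gray
          C→I: I black — skip
        C black
      E black
    M black
  J black
  H gray
    G gray
      F gray
        D gray
          D→K: K is gray → back edge
Back edge closes the cycle K → H → G → F → D → K; its vertices are {D, F, G, H, K}.

D, F, G, H, K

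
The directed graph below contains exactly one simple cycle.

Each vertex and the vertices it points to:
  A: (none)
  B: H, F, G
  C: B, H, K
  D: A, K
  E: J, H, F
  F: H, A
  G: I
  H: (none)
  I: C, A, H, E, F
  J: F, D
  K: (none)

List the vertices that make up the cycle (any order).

DFS with gray/black marking from I:
I gray
  C gray
    B gray
      H gray
      H black
      F gray
        F→H: H black — skip
        A gray
        A black
      F black
      G gray
        G→I: I is gray → back edge
Back edge closes the cycle I → C → B → G → I; its vertices are {B, C, G, I}.

B, C, G, I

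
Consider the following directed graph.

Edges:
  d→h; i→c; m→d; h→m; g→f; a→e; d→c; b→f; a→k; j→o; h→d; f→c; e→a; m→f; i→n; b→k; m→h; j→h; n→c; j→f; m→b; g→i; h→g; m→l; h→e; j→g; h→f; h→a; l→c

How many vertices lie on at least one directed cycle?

A vertex is on a directed cycle iff it belongs to a strongly connected component of size ≥ 2 (or has a self-loop).
The vertices on cycles are {a, d, e, h, m} — 5 in total.

5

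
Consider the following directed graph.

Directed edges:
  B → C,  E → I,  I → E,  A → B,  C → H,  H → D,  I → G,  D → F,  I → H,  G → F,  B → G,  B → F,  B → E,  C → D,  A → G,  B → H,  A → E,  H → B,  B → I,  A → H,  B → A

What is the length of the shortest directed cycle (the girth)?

2

For each vertex v, BFS finds the shortest path from v back to v.
The shortest such closed walk is B → A → B, length 2.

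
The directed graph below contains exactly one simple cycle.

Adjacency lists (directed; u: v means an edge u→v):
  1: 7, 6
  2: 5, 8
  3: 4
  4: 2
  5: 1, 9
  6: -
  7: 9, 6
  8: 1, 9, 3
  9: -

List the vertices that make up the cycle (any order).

DFS with gray/black marking from 4:
4 gray
  2 gray
    5 gray
      1 gray
        7 gray
          9 gray
          9 black
          6 gray
          6 black
        7 black
        1→6: 6 black — skip
      1 black
      5→9: 9 black — skip
    5 black
    8 gray
      8→1: 1 black — skip
      8→9: 9 black — skip
      3 gray
        3→4: 4 is gray → back edge
Back edge closes the cycle 4 → 2 → 8 → 3 → 4; its vertices are {2, 3, 4, 8}.

2, 3, 4, 8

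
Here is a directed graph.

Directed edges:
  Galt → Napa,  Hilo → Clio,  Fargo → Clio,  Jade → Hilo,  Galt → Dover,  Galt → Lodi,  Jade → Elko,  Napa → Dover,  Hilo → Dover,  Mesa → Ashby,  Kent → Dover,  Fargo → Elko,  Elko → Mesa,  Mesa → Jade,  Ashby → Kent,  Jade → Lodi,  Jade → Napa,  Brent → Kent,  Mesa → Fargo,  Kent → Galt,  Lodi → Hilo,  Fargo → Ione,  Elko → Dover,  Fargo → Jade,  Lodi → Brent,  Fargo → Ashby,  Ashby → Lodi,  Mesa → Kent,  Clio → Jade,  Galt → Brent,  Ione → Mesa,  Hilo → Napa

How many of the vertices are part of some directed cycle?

12

A vertex is on a directed cycle iff it belongs to a strongly connected component of size ≥ 2 (or has a self-loop).
The vertices on cycles are {Clio, Elko, Galt, Hilo, Ione, Jade, Kent, Lodi, Mesa, Ashby, Brent, Fargo} — 12 in total.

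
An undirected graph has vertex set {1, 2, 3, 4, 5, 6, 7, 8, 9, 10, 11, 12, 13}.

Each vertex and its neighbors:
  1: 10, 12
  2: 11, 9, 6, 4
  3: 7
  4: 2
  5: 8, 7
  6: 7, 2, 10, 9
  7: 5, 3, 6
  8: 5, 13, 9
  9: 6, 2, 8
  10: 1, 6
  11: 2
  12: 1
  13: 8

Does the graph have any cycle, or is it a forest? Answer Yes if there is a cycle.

Yes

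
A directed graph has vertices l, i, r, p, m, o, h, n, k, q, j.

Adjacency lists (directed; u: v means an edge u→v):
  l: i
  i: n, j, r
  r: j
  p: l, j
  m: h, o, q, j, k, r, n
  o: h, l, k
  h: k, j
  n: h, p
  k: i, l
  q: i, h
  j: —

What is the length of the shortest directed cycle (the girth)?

4

For each vertex v, BFS finds the shortest path from v back to v.
The shortest such closed walk is n → p → l → i → n, length 4.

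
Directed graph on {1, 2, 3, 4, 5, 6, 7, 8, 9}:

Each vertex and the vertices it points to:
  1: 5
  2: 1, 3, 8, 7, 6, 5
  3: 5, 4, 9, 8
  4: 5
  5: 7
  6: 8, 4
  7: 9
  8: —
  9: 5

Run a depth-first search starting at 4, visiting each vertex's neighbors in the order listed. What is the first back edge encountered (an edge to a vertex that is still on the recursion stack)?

DFS from 4 (visiting each vertex's neighbors in the order listed); mark gray on enter, black on exit:
4 gray
  5 gray
    7 gray
      9 gray
        9→5: 5 is gray → back edge
First back edge: 9 → 5.

9→5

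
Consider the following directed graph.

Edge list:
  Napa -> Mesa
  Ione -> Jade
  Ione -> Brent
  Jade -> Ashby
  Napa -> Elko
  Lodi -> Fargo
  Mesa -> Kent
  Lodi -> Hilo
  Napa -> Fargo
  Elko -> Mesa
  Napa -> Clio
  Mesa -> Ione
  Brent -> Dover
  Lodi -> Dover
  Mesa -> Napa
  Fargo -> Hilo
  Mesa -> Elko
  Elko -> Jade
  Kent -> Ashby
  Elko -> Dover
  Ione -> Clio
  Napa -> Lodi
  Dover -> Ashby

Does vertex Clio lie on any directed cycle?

No

Clio lies on a cycle iff there is a path from Clio back to itself.
Exploring from Clio, it never reaches itself; equivalently, its strongly connected component is a singleton.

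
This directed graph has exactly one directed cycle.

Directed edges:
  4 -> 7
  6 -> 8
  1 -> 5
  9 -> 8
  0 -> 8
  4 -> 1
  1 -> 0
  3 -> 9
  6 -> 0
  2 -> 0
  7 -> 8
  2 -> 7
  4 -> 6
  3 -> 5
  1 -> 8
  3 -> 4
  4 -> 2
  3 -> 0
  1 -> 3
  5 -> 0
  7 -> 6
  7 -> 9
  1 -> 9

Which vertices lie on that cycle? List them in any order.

1, 3, 4

DFS with gray/black marking from 3:
3 gray
  0 gray
    8 gray
    8 black
  0 black
  4 gray
    1 gray
      1→0: 0 black — skip
      9 gray
        9→8: 8 black — skip
      9 black
      5 gray
        5→0: 0 black — skip
      5 black
      1→8: 8 black — skip
      1→3: 3 is gray → back edge
Back edge closes the cycle 3 → 4 → 1 → 3; its vertices are {1, 3, 4}.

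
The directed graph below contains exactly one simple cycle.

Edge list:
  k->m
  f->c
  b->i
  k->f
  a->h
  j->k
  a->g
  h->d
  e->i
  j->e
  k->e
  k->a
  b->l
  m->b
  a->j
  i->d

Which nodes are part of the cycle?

DFS with gray/black marking from k:
k gray
  f gray
    c gray
    c black
  f black
  m gray
    b gray
      l gray
      l black
      i gray
        d gray
        d black
      i black
    b black
  m black
  a gray
    h gray
      h→d: d black — skip
    h black
    g gray
    g black
    j gray
      e gray
        e→i: i black — skip
      e black
      j→k: k is gray → back edge
Back edge closes the cycle k → a → j → k; its vertices are {a, j, k}.

a, j, k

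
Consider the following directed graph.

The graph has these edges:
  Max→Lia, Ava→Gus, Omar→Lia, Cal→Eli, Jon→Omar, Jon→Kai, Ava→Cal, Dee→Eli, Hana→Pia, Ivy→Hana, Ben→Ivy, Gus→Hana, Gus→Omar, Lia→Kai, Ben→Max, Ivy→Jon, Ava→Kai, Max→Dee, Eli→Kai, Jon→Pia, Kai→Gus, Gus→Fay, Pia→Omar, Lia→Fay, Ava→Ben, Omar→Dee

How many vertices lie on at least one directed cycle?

8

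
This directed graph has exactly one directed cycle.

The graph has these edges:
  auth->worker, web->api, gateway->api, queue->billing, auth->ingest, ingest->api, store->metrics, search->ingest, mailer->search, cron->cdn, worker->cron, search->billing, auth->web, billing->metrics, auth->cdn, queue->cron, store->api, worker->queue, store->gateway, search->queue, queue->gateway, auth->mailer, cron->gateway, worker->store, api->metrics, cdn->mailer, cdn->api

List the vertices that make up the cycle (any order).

cdn, cron, queue, mailer, search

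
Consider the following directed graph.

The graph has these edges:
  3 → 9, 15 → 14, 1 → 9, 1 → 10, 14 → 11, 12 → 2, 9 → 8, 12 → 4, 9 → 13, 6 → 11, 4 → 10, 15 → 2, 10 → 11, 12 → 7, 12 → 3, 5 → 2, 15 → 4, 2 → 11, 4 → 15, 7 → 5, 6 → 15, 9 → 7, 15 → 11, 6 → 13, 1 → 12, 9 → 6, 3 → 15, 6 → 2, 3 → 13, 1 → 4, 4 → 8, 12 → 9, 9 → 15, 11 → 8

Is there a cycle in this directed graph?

DFS with white/gray/black marking, starting from 13:
13 gray
13 black
1 gray
  12 gray
    9 gray
      7 gray
        5 gray
          2 gray
            11 gray
              8 gray
              8 black
            11 black
          2 black
        5 black
      7 black
      6 gray
        6→13: 13 black — skip
        6→2: 2 black — skip
        6→11: 11 black — skip
        15 gray
          15→11: 11 black — skip
          14 gray
            14→11: 11 black — skip
          14 black
          15→2: 2 black — skip
          4 gray
            4→8: 8 black — skip
            10 gray
              10→11: 11 black — skip
            10 black
            4→15: 15 is gray → back edge
Back edge found, so a cycle exists: 15 → 4 → 15.

Yes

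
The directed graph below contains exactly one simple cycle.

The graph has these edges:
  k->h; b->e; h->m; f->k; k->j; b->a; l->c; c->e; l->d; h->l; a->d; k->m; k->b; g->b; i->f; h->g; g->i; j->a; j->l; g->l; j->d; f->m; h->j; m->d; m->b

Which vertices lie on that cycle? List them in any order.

f, g, h, i, k

DFS with gray/black marking from f:
f gray
  m gray
    b gray
      e gray
      e black
      a gray
        d gray
        d black
      a black
    b black
    m→d: d black — skip
  m black
  k gray
    k→b: b black — skip
    j gray
      j→a: a black — skip
      j→d: d black — skip
      l gray
        c gray
          c→e: e black — skip
        c black
        l→d: d black — skip
      l black
    j black
    k→m: m black — skip
    h gray
      g gray
        i gray
          i→f: f is gray → back edge
Back edge closes the cycle f → k → h → g → i → f; its vertices are {f, g, h, i, k}.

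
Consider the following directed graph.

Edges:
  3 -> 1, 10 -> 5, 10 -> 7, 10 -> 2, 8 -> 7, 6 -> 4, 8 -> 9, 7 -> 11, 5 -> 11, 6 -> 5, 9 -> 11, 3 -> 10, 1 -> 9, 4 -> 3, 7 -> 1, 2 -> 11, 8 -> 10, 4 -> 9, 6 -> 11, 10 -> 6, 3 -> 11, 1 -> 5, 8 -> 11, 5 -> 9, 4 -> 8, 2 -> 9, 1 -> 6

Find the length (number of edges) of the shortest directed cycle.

4

For each vertex v, BFS finds the shortest path from v back to v.
The shortest such closed walk is 4 → 8 → 10 → 6 → 4, length 4.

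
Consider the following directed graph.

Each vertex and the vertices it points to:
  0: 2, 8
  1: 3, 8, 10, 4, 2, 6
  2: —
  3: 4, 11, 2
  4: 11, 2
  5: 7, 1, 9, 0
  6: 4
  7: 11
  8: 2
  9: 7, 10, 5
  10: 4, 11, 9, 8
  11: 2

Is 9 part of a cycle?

Yes

9 is on a cycle iff 9 can reach itself via ≥1 edge.
9 → 10 → 9 — yes.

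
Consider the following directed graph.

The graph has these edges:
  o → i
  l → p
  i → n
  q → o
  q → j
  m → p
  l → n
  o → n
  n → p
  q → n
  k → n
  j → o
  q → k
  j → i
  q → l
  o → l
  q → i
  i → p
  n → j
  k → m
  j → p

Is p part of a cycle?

p lies on a cycle iff there is a path from p back to itself.
Exploring from p, it never reaches itself; equivalently, its strongly connected component is a singleton.

No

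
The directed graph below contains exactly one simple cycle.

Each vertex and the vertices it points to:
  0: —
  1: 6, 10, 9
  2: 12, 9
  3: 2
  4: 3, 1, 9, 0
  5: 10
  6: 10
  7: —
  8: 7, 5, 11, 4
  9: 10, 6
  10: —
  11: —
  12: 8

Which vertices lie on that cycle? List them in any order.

2, 3, 4, 8, 12

DFS with gray/black marking from 12:
12 gray
  8 gray
    7 gray
    7 black
    5 gray
      10 gray
      10 black
    5 black
    11 gray
    11 black
    4 gray
      3 gray
        2 gray
          2→12: 12 is gray → back edge
Back edge closes the cycle 12 → 8 → 4 → 3 → 2 → 12; its vertices are {2, 3, 4, 8, 12}.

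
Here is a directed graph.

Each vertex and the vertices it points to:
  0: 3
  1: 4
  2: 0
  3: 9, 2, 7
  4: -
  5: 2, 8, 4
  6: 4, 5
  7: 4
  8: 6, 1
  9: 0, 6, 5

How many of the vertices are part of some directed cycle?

A vertex is on a directed cycle iff it belongs to a strongly connected component of size ≥ 2 (or has a self-loop).
The vertices on cycles are {0, 2, 3, 5, 6, 8, 9} — 7 in total.

7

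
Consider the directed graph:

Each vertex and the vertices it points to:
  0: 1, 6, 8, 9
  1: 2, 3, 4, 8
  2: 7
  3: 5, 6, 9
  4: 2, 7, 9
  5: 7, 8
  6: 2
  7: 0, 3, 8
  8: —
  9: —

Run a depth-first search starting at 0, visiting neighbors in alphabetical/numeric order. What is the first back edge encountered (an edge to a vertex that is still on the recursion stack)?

DFS from 0 (visiting neighbors in alphabetical/numeric order); mark gray on enter, black on exit:
0 gray
  1 gray
    2 gray
      7 gray
        7→0: 0 is gray → back edge
First back edge: 7 → 0.

7->0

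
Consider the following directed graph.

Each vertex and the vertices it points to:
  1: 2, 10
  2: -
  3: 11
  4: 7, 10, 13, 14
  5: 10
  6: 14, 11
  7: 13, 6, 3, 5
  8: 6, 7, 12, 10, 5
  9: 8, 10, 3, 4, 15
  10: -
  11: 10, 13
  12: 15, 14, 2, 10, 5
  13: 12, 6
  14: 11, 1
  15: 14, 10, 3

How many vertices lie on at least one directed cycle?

A vertex is on a directed cycle iff it belongs to a strongly connected component of size ≥ 2 (or has a self-loop).
The vertices on cycles are {3, 6, 11, 12, 13, 14, 15} — 7 in total.

7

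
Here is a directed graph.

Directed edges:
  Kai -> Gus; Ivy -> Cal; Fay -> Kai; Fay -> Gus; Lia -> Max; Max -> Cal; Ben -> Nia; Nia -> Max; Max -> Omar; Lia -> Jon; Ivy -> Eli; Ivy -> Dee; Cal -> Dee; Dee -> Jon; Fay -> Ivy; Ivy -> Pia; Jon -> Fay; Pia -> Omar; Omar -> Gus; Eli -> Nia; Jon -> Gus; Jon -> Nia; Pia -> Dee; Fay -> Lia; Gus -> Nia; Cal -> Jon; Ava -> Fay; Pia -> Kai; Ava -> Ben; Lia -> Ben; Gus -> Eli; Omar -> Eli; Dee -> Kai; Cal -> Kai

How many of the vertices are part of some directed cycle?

14

A vertex is on a directed cycle iff it belongs to a strongly connected component of size ≥ 2 (or has a self-loop).
The vertices on cycles are {Ben, Cal, Dee, Eli, Fay, Gus, Ivy, Jon, Kai, Lia, Max, Nia, Pia, Omar} — 14 in total.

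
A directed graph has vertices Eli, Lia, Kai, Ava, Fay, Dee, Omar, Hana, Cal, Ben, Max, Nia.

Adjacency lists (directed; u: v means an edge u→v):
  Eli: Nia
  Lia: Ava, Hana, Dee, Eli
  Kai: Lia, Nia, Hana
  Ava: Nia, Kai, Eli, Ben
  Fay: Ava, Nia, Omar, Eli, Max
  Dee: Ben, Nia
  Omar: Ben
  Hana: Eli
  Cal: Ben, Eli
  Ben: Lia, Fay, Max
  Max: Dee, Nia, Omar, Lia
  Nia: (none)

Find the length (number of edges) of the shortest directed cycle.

For each vertex v, BFS finds the shortest path from v back to v.
The shortest such closed walk is Ben → Max → Omar → Ben, length 3.

3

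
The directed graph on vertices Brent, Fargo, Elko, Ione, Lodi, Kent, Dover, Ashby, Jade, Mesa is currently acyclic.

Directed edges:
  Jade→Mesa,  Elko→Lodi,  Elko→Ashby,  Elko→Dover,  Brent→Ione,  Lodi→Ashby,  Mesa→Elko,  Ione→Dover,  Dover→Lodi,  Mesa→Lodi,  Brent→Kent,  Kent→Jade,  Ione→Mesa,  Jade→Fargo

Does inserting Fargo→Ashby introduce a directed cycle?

No

Adding Fargo→Ashby creates a cycle iff Ashby can already reach Fargo.
Explore from Ashby: no path reaches Fargo. The graph stays acyclic.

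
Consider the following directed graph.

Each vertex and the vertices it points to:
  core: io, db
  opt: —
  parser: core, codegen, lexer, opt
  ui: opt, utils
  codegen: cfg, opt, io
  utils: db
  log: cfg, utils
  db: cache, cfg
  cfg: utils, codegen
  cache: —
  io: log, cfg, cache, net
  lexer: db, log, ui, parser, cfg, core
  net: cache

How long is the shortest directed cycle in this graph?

2

For each vertex v, BFS finds the shortest path from v back to v.
The shortest such closed walk is lexer → parser → lexer, length 2.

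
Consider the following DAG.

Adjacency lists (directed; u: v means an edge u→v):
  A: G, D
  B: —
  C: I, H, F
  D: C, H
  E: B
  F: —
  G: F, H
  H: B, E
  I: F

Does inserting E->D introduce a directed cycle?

Adding E→D creates a cycle iff D can already reach E.
Path from D: D → H → E.
So D → … → E → D is a cycle.

Yes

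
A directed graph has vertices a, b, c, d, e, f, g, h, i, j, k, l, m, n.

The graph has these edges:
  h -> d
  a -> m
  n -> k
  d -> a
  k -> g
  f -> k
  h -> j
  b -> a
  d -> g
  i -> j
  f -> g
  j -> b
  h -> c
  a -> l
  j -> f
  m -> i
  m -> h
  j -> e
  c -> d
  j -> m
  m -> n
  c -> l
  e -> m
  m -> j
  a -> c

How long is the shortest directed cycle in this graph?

2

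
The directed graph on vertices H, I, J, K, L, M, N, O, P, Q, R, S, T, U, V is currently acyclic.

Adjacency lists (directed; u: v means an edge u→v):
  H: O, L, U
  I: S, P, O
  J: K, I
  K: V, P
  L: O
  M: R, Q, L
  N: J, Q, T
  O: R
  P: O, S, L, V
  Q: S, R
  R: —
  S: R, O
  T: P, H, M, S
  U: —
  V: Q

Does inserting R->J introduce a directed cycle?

Yes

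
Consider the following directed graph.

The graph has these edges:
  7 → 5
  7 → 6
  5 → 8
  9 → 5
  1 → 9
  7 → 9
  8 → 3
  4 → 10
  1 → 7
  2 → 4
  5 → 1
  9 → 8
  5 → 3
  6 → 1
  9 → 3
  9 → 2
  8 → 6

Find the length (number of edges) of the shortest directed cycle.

For each vertex v, BFS finds the shortest path from v back to v.
The shortest such closed walk is 7 → 6 → 1 → 7, length 3.

3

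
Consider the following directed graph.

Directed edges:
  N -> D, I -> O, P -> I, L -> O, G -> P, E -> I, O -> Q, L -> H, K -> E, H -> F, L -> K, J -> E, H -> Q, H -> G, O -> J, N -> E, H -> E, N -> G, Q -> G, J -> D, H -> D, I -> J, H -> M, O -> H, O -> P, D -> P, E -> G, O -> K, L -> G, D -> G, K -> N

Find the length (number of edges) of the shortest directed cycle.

For each vertex v, BFS finds the shortest path from v back to v.
The shortest such closed walk is O → P → I → O, length 3.

3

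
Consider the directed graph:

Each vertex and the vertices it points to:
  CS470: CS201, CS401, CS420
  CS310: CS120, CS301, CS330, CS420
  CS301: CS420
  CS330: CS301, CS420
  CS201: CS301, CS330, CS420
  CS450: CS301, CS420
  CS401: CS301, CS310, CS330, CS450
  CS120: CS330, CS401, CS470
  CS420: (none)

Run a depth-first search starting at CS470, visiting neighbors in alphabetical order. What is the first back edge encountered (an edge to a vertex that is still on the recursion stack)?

CS120->CS401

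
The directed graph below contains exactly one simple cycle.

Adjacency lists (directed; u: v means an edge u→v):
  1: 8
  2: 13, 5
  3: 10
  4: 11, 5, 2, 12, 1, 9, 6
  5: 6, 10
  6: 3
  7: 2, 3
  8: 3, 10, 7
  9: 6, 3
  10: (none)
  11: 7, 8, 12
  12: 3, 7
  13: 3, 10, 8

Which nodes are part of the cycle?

2, 7, 8, 13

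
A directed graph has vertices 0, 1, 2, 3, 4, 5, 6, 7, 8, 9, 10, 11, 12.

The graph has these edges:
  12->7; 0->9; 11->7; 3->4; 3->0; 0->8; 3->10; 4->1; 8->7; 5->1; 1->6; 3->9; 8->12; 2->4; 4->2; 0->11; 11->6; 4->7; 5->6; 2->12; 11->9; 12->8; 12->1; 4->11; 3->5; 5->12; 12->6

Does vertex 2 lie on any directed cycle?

Yes

2 is on a cycle iff 2 can reach itself via ≥1 edge.
2 → 4 → 2 — yes.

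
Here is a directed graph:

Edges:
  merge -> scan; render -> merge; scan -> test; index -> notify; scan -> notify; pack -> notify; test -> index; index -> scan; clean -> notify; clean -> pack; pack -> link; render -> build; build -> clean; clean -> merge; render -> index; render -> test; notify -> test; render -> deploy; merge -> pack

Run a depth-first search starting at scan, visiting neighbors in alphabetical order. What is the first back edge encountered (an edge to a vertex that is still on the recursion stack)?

index->notify

DFS from scan (visiting neighbors in alphabetical order); mark gray on enter, black on exit:
scan gray
  notify gray
    test gray
      index gray
        index→notify: notify is gray → back edge
First back edge: index → notify.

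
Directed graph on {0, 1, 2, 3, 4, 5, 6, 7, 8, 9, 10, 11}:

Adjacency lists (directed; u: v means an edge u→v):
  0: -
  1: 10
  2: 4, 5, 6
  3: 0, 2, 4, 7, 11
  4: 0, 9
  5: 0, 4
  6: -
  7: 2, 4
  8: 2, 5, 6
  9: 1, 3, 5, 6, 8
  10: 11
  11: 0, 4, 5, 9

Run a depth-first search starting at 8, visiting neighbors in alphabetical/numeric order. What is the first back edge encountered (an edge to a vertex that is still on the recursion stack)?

DFS from 8 (visiting neighbors in alphabetical/numeric order); mark gray on enter, black on exit:
8 gray
  2 gray
    4 gray
      0 gray
      0 black
      9 gray
        1 gray
          10 gray
            11 gray
              11→0: 0 black — skip
              11→4: 4 is gray → back edge
First back edge: 11 → 4.

11→4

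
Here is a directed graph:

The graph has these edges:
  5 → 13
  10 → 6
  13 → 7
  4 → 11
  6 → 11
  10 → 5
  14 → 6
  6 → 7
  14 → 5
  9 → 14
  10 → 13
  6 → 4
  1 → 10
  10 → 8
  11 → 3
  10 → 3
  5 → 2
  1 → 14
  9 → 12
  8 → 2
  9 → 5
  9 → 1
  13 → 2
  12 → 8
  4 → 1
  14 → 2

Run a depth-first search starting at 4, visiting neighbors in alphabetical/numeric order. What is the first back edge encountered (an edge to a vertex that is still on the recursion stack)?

6->4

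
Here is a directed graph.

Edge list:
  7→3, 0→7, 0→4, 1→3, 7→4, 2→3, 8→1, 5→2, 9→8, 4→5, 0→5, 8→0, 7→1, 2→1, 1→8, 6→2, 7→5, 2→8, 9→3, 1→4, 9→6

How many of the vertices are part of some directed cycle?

7

A vertex is on a directed cycle iff it belongs to a strongly connected component of size ≥ 2 (or has a self-loop).
The vertices on cycles are {0, 1, 2, 4, 5, 7, 8} — 7 in total.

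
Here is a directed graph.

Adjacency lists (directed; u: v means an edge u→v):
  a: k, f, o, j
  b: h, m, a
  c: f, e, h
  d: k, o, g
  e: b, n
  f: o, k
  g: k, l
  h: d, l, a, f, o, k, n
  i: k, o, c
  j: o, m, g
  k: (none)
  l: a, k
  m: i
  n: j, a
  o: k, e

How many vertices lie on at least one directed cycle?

14

A vertex is on a directed cycle iff it belongs to a strongly connected component of size ≥ 2 (or has a self-loop).
The vertices on cycles are {a, b, c, d, e, f, g, h, i, j, l, m, n, o} — 14 in total.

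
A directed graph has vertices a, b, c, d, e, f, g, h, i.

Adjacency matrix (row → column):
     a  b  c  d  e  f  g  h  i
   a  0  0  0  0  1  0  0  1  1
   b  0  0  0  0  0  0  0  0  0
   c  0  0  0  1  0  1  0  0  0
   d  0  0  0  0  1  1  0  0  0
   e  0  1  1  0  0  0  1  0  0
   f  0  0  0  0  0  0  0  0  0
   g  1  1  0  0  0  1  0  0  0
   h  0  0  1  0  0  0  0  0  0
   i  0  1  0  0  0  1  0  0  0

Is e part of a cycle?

Yes

e is on a cycle iff e can reach itself via ≥1 edge.
e → g → a → e — yes.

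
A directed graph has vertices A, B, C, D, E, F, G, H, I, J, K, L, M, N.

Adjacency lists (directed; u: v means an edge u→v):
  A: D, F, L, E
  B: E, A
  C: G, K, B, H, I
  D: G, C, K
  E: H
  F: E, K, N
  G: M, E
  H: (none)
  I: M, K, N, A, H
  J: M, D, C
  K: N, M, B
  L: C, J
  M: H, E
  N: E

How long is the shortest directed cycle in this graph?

4

For each vertex v, BFS finds the shortest path from v back to v.
The shortest such closed walk is I → A → D → C → I, length 4.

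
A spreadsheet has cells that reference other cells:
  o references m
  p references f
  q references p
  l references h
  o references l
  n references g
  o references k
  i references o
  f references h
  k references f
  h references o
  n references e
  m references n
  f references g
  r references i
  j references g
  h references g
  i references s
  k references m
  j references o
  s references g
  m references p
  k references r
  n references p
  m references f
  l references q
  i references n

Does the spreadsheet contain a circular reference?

DFS with white/gray/black marking, starting from g:
g gray
g black
e gray
e black
f gray
  h gray
    o gray
      l gray
        l→h: h is gray → back edge
Back edge found, so a cycle exists: h → o → l → h.

Yes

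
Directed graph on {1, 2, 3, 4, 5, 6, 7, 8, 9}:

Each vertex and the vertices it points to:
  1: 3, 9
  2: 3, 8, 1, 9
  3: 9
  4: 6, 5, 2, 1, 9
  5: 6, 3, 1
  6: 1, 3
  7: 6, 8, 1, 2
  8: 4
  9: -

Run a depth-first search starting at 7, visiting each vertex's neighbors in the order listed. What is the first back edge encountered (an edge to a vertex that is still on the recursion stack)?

2→8

DFS from 7 (visiting each vertex's neighbors in the order listed); mark gray on enter, black on exit:
7 gray
  6 gray
    1 gray
      3 gray
        9 gray
        9 black
      3 black
      1→9: 9 black — skip
    1 black
    6→3: 3 black — skip
  6 black
  8 gray
    4 gray
      4→6: 6 black — skip
      5 gray
        5→6: 6 black — skip
        5→3: 3 black — skip
        5→1: 1 black — skip
      5 black
      2 gray
        2→3: 3 black — skip
        2→8: 8 is gray → back edge
First back edge: 2 → 8.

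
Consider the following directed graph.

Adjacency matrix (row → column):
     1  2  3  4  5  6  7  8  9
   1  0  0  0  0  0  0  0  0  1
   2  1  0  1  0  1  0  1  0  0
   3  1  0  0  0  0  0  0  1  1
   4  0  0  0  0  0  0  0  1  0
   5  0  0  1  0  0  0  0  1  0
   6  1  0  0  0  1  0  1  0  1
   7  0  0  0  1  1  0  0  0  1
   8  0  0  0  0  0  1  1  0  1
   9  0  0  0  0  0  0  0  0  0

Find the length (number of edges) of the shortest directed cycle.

3

For each vertex v, BFS finds the shortest path from v back to v.
The shortest such closed walk is 7 → 5 → 8 → 7, length 3.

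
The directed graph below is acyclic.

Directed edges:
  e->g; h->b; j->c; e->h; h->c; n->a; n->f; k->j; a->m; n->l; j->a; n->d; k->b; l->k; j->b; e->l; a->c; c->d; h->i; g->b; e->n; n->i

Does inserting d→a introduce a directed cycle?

Yes

Adding d→a creates a cycle iff a can already reach d.
Path from a: a → c → d.
So a → … → d → a is a cycle.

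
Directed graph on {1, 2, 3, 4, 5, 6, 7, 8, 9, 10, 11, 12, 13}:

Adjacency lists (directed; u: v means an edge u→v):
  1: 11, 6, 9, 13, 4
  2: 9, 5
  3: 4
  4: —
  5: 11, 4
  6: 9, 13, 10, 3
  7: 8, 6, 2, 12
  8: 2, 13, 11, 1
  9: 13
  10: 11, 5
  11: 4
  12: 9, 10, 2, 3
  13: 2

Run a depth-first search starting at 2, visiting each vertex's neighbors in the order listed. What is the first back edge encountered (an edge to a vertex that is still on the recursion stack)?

DFS from 2 (visiting each vertex's neighbors in the order listed); mark gray on enter, black on exit:
2 gray
  9 gray
    13 gray
      13→2: 2 is gray → back edge
First back edge: 13 → 2.

13→2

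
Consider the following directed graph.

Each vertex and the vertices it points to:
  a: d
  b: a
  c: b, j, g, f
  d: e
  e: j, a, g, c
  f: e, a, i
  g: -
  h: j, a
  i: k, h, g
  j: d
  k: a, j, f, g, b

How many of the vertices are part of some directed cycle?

10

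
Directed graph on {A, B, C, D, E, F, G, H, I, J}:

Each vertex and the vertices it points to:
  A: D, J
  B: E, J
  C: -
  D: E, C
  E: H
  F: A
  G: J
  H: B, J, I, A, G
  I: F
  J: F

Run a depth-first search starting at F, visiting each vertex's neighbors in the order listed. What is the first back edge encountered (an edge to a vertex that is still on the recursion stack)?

B→E

DFS from F (visiting each vertex's neighbors in the order listed); mark gray on enter, black on exit:
F gray
  A gray
    D gray
      E gray
        H gray
          B gray
            B→E: E is gray → back edge
First back edge: B → E.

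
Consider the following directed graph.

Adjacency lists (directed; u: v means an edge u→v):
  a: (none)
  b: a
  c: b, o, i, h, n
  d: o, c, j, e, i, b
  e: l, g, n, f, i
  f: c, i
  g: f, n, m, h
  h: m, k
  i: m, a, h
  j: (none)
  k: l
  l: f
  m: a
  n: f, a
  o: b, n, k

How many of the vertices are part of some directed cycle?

A vertex is on a directed cycle iff it belongs to a strongly connected component of size ≥ 2 (or has a self-loop).
The vertices on cycles are {c, f, h, i, k, l, n, o} — 8 in total.

8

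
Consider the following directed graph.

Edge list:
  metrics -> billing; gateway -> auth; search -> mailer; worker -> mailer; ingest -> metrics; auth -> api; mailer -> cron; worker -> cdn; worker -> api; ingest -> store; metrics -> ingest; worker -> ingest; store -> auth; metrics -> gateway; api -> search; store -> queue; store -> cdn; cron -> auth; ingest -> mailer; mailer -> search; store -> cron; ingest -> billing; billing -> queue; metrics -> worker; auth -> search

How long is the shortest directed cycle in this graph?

For each vertex v, BFS finds the shortest path from v back to v.
The shortest such closed walk is metrics → ingest → metrics, length 2.

2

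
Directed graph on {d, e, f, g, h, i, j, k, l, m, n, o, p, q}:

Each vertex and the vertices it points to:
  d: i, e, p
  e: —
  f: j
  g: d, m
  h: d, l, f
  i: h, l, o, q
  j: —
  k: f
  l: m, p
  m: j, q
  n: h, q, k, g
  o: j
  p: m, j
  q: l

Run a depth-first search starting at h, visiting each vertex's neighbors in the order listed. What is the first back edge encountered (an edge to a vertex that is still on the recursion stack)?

DFS from h (visiting each vertex's neighbors in the order listed); mark gray on enter, black on exit:
h gray
  d gray
    i gray
      i→h: h is gray → back edge
First back edge: i → h.

i→h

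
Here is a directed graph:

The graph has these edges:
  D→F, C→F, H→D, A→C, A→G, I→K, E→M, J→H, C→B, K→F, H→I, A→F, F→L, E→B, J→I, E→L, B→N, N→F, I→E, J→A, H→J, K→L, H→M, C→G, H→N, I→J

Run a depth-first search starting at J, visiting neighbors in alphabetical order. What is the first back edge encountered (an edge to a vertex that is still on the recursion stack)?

I→J

DFS from J (visiting neighbors in alphabetical order); mark gray on enter, black on exit:
J gray
  A gray
    C gray
      B gray
        N gray
          F gray
            L gray
            L black
          F black
        N black
      B black
      C→F: F black — skip
      G gray
      G black
    C black
    A→F: F black — skip
    A→G: G black — skip
  A black
  H gray
    D gray
      D→F: F black — skip
    D black
    I gray
      E gray
        E→B: B black — skip
        E→L: L black — skip
        M gray
        M black
      E black
      I→J: J is gray → back edge
First back edge: I → J.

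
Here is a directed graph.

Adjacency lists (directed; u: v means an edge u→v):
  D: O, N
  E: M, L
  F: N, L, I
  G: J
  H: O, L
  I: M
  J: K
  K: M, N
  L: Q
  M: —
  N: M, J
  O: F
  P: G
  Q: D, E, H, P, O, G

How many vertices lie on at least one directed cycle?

10

A vertex is on a directed cycle iff it belongs to a strongly connected component of size ≥ 2 (or has a self-loop).
The vertices on cycles are {D, E, F, H, J, K, L, N, O, Q} — 10 in total.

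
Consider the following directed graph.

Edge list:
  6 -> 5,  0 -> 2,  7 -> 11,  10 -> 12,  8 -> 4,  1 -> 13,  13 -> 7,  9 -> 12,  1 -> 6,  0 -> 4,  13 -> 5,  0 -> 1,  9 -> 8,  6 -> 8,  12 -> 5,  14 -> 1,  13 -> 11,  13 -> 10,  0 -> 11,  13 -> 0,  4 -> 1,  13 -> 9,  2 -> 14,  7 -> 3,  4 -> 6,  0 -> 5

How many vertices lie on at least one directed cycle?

9

A vertex is on a directed cycle iff it belongs to a strongly connected component of size ≥ 2 (or has a self-loop).
The vertices on cycles are {0, 1, 2, 4, 6, 8, 9, 13, 14} — 9 in total.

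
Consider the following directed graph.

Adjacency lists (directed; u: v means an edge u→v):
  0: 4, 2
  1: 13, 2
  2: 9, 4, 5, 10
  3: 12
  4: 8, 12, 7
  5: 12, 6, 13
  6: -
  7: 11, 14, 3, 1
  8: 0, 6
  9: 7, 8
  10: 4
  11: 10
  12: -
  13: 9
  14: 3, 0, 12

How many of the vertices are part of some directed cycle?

12

A vertex is on a directed cycle iff it belongs to a strongly connected component of size ≥ 2 (or has a self-loop).
The vertices on cycles are {0, 1, 2, 4, 5, 7, 8, 9, 10, 11, 13, 14} — 12 in total.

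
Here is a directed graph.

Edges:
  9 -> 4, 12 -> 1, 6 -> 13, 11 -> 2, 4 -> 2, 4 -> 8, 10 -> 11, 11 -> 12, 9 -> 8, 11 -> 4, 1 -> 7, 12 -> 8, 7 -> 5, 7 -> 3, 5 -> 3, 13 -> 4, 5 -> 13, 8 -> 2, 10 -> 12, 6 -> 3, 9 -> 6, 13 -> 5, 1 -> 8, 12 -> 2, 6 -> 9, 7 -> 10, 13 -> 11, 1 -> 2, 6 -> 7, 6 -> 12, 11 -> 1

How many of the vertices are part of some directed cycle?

A vertex is on a directed cycle iff it belongs to a strongly connected component of size ≥ 2 (or has a self-loop).
The vertices on cycles are {1, 5, 6, 7, 9, 10, 11, 12, 13} — 9 in total.

9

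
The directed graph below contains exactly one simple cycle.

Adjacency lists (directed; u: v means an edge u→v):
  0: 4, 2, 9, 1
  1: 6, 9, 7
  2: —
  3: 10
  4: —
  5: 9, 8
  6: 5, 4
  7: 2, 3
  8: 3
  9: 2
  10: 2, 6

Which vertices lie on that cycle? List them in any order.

DFS with gray/black marking from 6:
6 gray
  5 gray
    9 gray
      2 gray
      2 black
    9 black
    8 gray
      3 gray
        10 gray
          10→2: 2 black — skip
          10→6: 6 is gray → back edge
Back edge closes the cycle 6 → 5 → 8 → 3 → 10 → 6; its vertices are {3, 5, 6, 8, 10}.

3, 5, 6, 8, 10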